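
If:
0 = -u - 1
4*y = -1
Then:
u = -1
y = -1/4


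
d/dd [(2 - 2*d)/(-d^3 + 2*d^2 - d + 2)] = 2*(d^3 - 2*d^2 + d - (d - 1)*(3*d^2 - 4*d + 1) - 2)/(d^3 - 2*d^2 + d - 2)^2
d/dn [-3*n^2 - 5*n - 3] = -6*n - 5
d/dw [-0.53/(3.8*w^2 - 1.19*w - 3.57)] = (4.028*w - 0.6307)/(-3.8*w^2 + 1.19*w + 3.57)^2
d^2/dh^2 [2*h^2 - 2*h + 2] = 4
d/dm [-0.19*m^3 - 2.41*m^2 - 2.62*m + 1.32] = -0.57*m^2 - 4.82*m - 2.62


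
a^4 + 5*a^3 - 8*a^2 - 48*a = a*(a - 3)*(a + 4)^2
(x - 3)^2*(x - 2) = x^3 - 8*x^2 + 21*x - 18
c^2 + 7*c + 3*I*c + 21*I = (c + 7)*(c + 3*I)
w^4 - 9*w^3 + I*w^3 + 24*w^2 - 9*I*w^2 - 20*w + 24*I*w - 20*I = (w - 5)*(w - 2)^2*(w + I)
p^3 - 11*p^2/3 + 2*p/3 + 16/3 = (p - 8/3)*(p - 2)*(p + 1)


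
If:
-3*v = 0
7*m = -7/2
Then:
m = -1/2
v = 0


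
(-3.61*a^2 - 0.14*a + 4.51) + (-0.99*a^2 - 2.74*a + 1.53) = -4.6*a^2 - 2.88*a + 6.04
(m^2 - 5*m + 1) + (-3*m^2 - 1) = -2*m^2 - 5*m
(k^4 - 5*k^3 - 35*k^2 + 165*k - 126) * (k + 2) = k^5 - 3*k^4 - 45*k^3 + 95*k^2 + 204*k - 252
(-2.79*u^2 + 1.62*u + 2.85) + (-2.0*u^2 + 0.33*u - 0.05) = -4.79*u^2 + 1.95*u + 2.8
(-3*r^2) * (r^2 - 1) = -3*r^4 + 3*r^2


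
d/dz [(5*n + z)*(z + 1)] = 5*n + 2*z + 1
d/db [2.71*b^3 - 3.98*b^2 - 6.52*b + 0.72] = 8.13*b^2 - 7.96*b - 6.52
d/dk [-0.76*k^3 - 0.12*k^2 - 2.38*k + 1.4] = -2.28*k^2 - 0.24*k - 2.38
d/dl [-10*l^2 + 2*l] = 2 - 20*l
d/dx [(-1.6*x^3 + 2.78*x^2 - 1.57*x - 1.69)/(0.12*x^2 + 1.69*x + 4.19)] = (-0.192*x^4 - 5.408*x^3 - 15.2254*x^2 + 23.702*x - 3.7222)/(0.0144*x^4 + 0.4056*x^3 + 3.8617*x^2 + 14.1622*x + 17.5561)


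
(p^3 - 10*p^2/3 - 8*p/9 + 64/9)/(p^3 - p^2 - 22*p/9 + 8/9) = (3*p - 8)/(3*p - 1)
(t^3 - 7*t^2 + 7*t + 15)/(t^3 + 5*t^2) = (t^3 - 7*t^2 + 7*t + 15)/(t^2*(t + 5))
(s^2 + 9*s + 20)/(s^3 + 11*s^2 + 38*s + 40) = 1/(s + 2)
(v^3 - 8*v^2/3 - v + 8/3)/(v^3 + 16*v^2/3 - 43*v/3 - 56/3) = (v - 1)/(v + 7)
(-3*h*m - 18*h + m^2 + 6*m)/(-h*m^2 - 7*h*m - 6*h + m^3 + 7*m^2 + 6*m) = (3*h - m)/(h*m + h - m^2 - m)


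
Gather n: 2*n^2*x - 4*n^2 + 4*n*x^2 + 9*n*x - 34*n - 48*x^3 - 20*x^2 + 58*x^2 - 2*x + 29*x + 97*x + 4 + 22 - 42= n^2*(2*x - 4) + n*(4*x^2 + 9*x - 34) - 48*x^3 + 38*x^2 + 124*x - 16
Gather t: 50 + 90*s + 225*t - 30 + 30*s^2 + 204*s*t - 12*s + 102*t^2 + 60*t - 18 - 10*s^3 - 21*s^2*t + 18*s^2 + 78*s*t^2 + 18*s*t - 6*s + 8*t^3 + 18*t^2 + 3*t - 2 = -10*s^3 + 48*s^2 + 72*s + 8*t^3 + t^2*(78*s + 120) + t*(-21*s^2 + 222*s + 288)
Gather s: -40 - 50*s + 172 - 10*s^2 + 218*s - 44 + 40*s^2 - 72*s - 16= 30*s^2 + 96*s + 72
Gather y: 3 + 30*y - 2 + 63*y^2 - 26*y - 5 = 63*y^2 + 4*y - 4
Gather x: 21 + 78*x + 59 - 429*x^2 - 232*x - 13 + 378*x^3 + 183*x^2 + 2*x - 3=378*x^3 - 246*x^2 - 152*x + 64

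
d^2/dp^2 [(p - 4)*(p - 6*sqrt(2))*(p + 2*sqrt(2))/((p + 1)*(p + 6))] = 2*(47*p^3 + 44*sqrt(2)*p^3 + 72*sqrt(2)*p^2 + 486*p^2 - 288*sqrt(2)*p + 2556*p - 816*sqrt(2) + 4992)/(p^6 + 21*p^5 + 165*p^4 + 595*p^3 + 990*p^2 + 756*p + 216)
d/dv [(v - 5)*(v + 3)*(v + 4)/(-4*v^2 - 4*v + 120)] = (-v^2 - 12*v - 30)/(4*(v^2 + 12*v + 36))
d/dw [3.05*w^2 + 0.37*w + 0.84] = 6.1*w + 0.37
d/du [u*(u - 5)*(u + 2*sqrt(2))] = 3*u^2 - 10*u + 4*sqrt(2)*u - 10*sqrt(2)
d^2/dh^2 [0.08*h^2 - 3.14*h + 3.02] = 0.160000000000000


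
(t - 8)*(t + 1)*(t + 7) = t^3 - 57*t - 56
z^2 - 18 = (z - 3*sqrt(2))*(z + 3*sqrt(2))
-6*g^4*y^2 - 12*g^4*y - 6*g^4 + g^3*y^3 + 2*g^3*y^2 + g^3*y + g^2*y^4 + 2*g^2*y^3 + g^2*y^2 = (-2*g + y)*(3*g + y)*(g*y + g)^2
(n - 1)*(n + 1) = n^2 - 1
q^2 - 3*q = q*(q - 3)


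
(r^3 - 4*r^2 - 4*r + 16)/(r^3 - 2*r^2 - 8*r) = (r - 2)/r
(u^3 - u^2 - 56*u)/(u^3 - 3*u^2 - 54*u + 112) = u/(u - 2)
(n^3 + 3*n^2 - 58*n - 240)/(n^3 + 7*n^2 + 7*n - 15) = (n^2 - 2*n - 48)/(n^2 + 2*n - 3)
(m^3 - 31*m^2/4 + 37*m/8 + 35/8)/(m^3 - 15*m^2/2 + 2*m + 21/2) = (8*m^2 - 6*m - 5)/(4*(2*m^2 - m - 3))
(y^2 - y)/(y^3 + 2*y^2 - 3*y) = 1/(y + 3)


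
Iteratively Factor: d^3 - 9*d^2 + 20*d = (d - 4)*(d^2 - 5*d) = (d - 5)*(d - 4)*(d)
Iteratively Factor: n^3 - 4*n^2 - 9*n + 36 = (n - 4)*(n^2 - 9) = (n - 4)*(n + 3)*(n - 3)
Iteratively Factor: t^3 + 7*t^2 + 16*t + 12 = (t + 2)*(t^2 + 5*t + 6) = (t + 2)*(t + 3)*(t + 2)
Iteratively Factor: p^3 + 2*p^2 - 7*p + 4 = (p - 1)*(p^2 + 3*p - 4) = (p - 1)*(p + 4)*(p - 1)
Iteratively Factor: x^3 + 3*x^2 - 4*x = (x - 1)*(x^2 + 4*x) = x*(x - 1)*(x + 4)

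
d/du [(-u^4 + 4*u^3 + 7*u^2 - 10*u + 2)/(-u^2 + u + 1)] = (2*u^5 - 7*u^4 + 4*u^3 + 9*u^2 + 18*u - 12)/(u^4 - 2*u^3 - u^2 + 2*u + 1)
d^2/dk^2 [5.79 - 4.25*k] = 0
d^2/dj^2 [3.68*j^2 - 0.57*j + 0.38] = 7.36000000000000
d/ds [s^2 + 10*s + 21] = 2*s + 10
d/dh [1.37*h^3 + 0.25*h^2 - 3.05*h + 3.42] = 4.11*h^2 + 0.5*h - 3.05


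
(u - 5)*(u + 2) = u^2 - 3*u - 10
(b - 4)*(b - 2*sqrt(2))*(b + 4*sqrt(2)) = b^3 - 4*b^2 + 2*sqrt(2)*b^2 - 16*b - 8*sqrt(2)*b + 64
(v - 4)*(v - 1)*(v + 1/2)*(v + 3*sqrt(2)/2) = v^4 - 9*v^3/2 + 3*sqrt(2)*v^3/2 - 27*sqrt(2)*v^2/4 + 3*v^2/2 + 2*v + 9*sqrt(2)*v/4 + 3*sqrt(2)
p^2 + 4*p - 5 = (p - 1)*(p + 5)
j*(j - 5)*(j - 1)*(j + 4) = j^4 - 2*j^3 - 19*j^2 + 20*j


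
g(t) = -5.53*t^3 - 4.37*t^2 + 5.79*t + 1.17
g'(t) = -16.59*t^2 - 8.74*t + 5.79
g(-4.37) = 353.91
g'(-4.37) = -272.83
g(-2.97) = 90.30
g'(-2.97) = -114.59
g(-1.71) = 6.14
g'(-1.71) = -27.78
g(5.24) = -884.12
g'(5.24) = -495.53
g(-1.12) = -3.03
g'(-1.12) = -5.23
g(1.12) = -5.60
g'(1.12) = -24.81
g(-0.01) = 1.11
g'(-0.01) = 5.88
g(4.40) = -529.02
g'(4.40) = -353.85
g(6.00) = -1315.89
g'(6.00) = -643.89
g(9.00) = -4332.06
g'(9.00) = -1416.66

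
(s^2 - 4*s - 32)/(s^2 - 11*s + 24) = (s + 4)/(s - 3)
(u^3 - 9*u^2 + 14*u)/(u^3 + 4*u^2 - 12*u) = (u - 7)/(u + 6)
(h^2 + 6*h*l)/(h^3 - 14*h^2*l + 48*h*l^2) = (h + 6*l)/(h^2 - 14*h*l + 48*l^2)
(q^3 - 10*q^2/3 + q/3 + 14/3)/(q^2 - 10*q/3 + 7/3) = (q^2 - q - 2)/(q - 1)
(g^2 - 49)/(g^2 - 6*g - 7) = (g + 7)/(g + 1)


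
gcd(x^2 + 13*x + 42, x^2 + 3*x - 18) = x + 6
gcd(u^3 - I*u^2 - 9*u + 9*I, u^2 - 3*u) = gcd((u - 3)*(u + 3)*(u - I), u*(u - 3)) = u - 3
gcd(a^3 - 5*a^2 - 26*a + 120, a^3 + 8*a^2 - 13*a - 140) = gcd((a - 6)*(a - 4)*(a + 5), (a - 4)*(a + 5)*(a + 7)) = a^2 + a - 20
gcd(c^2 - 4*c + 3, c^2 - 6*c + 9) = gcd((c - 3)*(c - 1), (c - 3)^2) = c - 3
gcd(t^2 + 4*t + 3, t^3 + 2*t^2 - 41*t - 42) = t + 1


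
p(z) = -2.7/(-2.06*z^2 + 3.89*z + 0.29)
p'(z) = -2.7*(4.12*z - 3.89)/(-2.06*z^2 + 3.89*z + 0.29)^2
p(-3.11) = 0.09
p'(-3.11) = 0.04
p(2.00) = 15.88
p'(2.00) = -406.40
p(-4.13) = 0.05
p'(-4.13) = 0.02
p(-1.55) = 0.25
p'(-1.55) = 0.24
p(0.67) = -1.37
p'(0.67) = 0.78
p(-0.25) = 3.33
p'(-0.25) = 20.18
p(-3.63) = 0.07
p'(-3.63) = 0.03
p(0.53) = -1.52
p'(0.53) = 1.47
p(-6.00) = 0.03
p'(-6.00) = 0.01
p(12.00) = 0.01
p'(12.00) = -0.00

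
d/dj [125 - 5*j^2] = -10*j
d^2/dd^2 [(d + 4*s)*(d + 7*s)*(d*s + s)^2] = s^2*(12*d^2 + 66*d*s + 12*d + 56*s^2 + 44*s + 2)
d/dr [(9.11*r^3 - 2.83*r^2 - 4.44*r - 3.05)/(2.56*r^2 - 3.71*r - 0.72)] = (23.3216*r^4 - 67.5962*r^3 + 2.1881*r^2 + 19.6912*r - 8.1187)/(6.5536*r^4 - 18.9952*r^3 + 10.0777*r^2 + 5.3424*r + 0.5184)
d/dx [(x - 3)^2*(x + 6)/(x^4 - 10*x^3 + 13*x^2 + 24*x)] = (-x^4 - 6*x^3 + 67*x^2 - 252*x - 144)/(x^2*(x^4 - 14*x^3 + 33*x^2 + 112*x + 64))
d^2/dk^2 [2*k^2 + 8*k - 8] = 4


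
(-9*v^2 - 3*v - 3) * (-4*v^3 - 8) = 36*v^5 + 12*v^4 + 12*v^3 + 72*v^2 + 24*v + 24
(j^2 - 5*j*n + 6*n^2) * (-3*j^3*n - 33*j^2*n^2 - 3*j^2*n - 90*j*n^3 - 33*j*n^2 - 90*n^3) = -3*j^5*n - 18*j^4*n^2 - 3*j^4*n + 57*j^3*n^3 - 18*j^3*n^2 + 252*j^2*n^4 + 57*j^2*n^3 - 540*j*n^5 + 252*j*n^4 - 540*n^5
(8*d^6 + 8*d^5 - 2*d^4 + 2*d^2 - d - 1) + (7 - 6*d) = 8*d^6 + 8*d^5 - 2*d^4 + 2*d^2 - 7*d + 6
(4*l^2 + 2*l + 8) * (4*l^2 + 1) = 16*l^4 + 8*l^3 + 36*l^2 + 2*l + 8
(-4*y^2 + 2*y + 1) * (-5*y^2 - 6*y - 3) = 20*y^4 + 14*y^3 - 5*y^2 - 12*y - 3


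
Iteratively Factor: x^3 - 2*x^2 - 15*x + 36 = (x - 3)*(x^2 + x - 12) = (x - 3)*(x + 4)*(x - 3)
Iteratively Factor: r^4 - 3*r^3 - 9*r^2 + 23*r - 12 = (r - 1)*(r^3 - 2*r^2 - 11*r + 12) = (r - 4)*(r - 1)*(r^2 + 2*r - 3) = (r - 4)*(r - 1)*(r + 3)*(r - 1)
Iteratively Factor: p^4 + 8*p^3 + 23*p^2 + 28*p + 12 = (p + 2)*(p^3 + 6*p^2 + 11*p + 6) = (p + 1)*(p + 2)*(p^2 + 5*p + 6) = (p + 1)*(p + 2)*(p + 3)*(p + 2)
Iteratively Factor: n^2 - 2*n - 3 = (n + 1)*(n - 3)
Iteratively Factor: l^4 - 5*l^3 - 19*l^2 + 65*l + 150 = (l - 5)*(l^3 - 19*l - 30) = (l - 5)^2*(l^2 + 5*l + 6) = (l - 5)^2*(l + 2)*(l + 3)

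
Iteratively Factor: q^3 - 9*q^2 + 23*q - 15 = (q - 1)*(q^2 - 8*q + 15) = (q - 5)*(q - 1)*(q - 3)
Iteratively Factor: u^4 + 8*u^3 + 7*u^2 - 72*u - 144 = (u + 4)*(u^3 + 4*u^2 - 9*u - 36) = (u + 3)*(u + 4)*(u^2 + u - 12) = (u - 3)*(u + 3)*(u + 4)*(u + 4)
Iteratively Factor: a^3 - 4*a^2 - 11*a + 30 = (a + 3)*(a^2 - 7*a + 10) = (a - 5)*(a + 3)*(a - 2)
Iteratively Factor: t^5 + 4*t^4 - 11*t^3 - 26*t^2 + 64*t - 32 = (t + 4)*(t^4 - 11*t^2 + 18*t - 8) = (t + 4)^2*(t^3 - 4*t^2 + 5*t - 2) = (t - 2)*(t + 4)^2*(t^2 - 2*t + 1) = (t - 2)*(t - 1)*(t + 4)^2*(t - 1)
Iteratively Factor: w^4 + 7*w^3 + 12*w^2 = (w + 3)*(w^3 + 4*w^2) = w*(w + 3)*(w^2 + 4*w) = w^2*(w + 3)*(w + 4)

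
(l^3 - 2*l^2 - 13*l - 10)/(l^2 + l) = l - 3 - 10/l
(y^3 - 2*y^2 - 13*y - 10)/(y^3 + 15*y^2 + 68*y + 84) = (y^2 - 4*y - 5)/(y^2 + 13*y + 42)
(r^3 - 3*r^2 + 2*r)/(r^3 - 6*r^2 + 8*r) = (r - 1)/(r - 4)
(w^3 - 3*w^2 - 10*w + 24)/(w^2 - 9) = (w^2 - 6*w + 8)/(w - 3)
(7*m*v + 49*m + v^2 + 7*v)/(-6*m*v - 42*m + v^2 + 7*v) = (7*m + v)/(-6*m + v)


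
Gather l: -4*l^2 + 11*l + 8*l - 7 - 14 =-4*l^2 + 19*l - 21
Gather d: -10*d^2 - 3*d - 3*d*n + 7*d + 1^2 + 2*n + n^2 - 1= -10*d^2 + d*(4 - 3*n) + n^2 + 2*n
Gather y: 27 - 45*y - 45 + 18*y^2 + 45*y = 18*y^2 - 18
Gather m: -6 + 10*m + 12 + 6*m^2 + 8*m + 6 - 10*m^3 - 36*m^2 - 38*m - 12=-10*m^3 - 30*m^2 - 20*m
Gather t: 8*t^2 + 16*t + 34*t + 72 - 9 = 8*t^2 + 50*t + 63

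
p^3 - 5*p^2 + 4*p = p*(p - 4)*(p - 1)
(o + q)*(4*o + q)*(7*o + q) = 28*o^3 + 39*o^2*q + 12*o*q^2 + q^3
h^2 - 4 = (h - 2)*(h + 2)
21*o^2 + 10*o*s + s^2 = (3*o + s)*(7*o + s)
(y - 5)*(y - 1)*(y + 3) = y^3 - 3*y^2 - 13*y + 15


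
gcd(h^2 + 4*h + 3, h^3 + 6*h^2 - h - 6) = h + 1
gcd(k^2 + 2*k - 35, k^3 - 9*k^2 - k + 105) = k - 5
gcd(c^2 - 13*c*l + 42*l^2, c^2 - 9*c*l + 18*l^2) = c - 6*l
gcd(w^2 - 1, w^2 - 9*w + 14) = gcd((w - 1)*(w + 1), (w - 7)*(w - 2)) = 1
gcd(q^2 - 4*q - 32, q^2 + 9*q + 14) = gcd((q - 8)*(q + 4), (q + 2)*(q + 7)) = 1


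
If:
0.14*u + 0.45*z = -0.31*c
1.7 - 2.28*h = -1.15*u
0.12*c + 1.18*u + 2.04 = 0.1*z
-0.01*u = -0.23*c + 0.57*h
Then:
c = -0.28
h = -0.08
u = -1.64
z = 0.70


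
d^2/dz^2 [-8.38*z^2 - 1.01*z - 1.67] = -16.7600000000000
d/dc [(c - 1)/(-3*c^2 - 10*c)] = (3*c^2 - 6*c - 10)/(c^2*(9*c^2 + 60*c + 100))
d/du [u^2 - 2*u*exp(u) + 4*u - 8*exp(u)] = -2*u*exp(u) + 2*u - 10*exp(u) + 4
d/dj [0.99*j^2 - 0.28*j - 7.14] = 1.98*j - 0.28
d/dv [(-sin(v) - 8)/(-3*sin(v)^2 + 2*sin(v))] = (-3*cos(v) - 48/tan(v) + 16*cos(v)/sin(v)^2)/(3*sin(v) - 2)^2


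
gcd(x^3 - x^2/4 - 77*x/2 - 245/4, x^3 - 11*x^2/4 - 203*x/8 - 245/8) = x^2 - 21*x/4 - 49/4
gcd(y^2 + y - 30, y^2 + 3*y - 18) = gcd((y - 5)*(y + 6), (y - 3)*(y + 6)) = y + 6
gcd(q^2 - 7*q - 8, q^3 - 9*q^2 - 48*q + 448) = q - 8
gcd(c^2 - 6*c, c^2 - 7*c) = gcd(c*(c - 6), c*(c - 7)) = c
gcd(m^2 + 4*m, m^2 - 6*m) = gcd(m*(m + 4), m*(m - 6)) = m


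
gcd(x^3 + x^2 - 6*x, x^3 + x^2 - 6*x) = x^3 + x^2 - 6*x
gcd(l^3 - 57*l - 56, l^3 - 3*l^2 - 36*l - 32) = l^2 - 7*l - 8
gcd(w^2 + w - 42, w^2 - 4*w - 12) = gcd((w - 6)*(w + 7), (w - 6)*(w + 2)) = w - 6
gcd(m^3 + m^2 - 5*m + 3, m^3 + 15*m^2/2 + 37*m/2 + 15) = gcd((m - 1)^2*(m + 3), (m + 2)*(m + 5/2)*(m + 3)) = m + 3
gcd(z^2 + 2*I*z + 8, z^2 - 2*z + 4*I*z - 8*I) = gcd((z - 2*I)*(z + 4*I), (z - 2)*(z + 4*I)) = z + 4*I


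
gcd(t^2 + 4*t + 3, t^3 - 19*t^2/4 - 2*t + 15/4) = t + 1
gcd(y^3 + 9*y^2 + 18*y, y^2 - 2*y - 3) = 1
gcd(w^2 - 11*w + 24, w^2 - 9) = w - 3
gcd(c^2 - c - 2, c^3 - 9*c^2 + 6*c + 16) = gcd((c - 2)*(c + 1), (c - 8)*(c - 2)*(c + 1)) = c^2 - c - 2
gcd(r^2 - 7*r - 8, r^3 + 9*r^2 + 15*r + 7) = r + 1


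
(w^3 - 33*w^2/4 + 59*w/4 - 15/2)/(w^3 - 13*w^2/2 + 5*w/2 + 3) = (4*w - 5)/(2*(2*w + 1))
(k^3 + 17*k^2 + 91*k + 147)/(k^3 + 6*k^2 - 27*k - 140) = (k^2 + 10*k + 21)/(k^2 - k - 20)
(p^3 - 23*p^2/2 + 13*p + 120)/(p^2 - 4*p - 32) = (p^2 - 7*p/2 - 15)/(p + 4)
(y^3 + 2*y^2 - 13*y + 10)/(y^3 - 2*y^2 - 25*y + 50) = (y - 1)/(y - 5)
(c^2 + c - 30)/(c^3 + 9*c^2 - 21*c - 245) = (c + 6)/(c^2 + 14*c + 49)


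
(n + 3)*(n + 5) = n^2 + 8*n + 15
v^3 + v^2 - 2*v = v*(v - 1)*(v + 2)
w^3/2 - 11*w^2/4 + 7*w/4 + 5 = (w/2 + 1/2)*(w - 4)*(w - 5/2)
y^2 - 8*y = y*(y - 8)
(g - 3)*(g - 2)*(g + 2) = g^3 - 3*g^2 - 4*g + 12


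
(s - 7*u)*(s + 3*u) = s^2 - 4*s*u - 21*u^2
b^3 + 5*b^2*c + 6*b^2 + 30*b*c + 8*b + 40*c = (b + 2)*(b + 4)*(b + 5*c)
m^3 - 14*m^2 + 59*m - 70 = (m - 7)*(m - 5)*(m - 2)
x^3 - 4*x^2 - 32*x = x*(x - 8)*(x + 4)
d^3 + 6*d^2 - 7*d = d*(d - 1)*(d + 7)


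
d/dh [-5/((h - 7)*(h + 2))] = 5*(2*h - 5)/((h - 7)^2*(h + 2)^2)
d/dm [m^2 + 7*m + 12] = 2*m + 7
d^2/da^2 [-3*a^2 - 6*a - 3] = -6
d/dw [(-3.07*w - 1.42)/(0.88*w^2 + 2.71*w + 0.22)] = (2.7016*w^2 + 2.4992*w + 3.1728)/(0.7744*w^4 + 4.7696*w^3 + 7.7313*w^2 + 1.1924*w + 0.0484)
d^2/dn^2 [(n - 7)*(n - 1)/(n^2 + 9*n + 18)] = 2*(-17*n^3 - 33*n^2 + 621*n + 2061)/(n^6 + 27*n^5 + 297*n^4 + 1701*n^3 + 5346*n^2 + 8748*n + 5832)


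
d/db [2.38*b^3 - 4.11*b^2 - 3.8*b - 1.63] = 7.14*b^2 - 8.22*b - 3.8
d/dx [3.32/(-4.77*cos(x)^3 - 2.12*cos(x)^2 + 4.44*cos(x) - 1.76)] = (-47.5092*cos(x)^2 - 14.0768*cos(x) + 14.7408)*sin(x)/(4.77*cos(x)^3 + 2.12*cos(x)^2 - 4.44*cos(x) + 1.76)^2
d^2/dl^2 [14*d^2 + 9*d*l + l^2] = 2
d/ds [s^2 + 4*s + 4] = 2*s + 4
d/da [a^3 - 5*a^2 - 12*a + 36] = 3*a^2 - 10*a - 12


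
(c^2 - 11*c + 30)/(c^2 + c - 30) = (c - 6)/(c + 6)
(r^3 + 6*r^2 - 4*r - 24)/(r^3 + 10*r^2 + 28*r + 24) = (r - 2)/(r + 2)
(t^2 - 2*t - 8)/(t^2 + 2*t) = (t - 4)/t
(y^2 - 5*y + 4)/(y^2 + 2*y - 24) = (y - 1)/(y + 6)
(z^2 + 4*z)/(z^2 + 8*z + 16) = z/(z + 4)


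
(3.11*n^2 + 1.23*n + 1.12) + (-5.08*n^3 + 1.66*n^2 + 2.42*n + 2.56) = -5.08*n^3 + 4.77*n^2 + 3.65*n + 3.68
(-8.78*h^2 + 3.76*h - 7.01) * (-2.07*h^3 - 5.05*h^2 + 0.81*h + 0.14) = 18.1746*h^5 + 36.5558*h^4 - 11.5891*h^3 + 37.2169*h^2 - 5.1517*h - 0.9814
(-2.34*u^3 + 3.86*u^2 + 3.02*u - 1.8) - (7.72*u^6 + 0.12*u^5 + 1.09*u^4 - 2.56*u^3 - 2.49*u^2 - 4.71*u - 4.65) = -7.72*u^6 - 0.12*u^5 - 1.09*u^4 + 0.22*u^3 + 6.35*u^2 + 7.73*u + 2.85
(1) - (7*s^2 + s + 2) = -7*s^2 - s - 1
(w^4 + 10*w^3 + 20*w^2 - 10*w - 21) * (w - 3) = w^5 + 7*w^4 - 10*w^3 - 70*w^2 + 9*w + 63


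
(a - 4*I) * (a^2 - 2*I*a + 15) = a^3 - 6*I*a^2 + 7*a - 60*I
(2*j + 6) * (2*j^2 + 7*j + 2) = 4*j^3 + 26*j^2 + 46*j + 12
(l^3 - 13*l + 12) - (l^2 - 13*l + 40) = l^3 - l^2 - 28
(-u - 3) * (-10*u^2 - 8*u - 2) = 10*u^3 + 38*u^2 + 26*u + 6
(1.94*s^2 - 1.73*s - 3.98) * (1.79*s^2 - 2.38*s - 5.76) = 3.4726*s^4 - 7.7139*s^3 - 14.1812*s^2 + 19.4372*s + 22.9248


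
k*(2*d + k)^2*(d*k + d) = 4*d^3*k^2 + 4*d^3*k + 4*d^2*k^3 + 4*d^2*k^2 + d*k^4 + d*k^3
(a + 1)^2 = a^2 + 2*a + 1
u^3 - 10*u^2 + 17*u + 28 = (u - 7)*(u - 4)*(u + 1)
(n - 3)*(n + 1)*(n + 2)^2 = n^4 + 2*n^3 - 7*n^2 - 20*n - 12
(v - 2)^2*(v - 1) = v^3 - 5*v^2 + 8*v - 4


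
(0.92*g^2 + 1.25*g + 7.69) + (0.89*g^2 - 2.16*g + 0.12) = 1.81*g^2 - 0.91*g + 7.81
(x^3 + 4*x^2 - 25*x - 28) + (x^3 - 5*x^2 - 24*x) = 2*x^3 - x^2 - 49*x - 28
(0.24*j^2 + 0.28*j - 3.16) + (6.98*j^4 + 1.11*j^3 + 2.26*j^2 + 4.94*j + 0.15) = 6.98*j^4 + 1.11*j^3 + 2.5*j^2 + 5.22*j - 3.01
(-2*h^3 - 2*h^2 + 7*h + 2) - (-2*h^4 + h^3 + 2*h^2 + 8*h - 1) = 2*h^4 - 3*h^3 - 4*h^2 - h + 3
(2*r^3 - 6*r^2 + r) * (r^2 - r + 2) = 2*r^5 - 8*r^4 + 11*r^3 - 13*r^2 + 2*r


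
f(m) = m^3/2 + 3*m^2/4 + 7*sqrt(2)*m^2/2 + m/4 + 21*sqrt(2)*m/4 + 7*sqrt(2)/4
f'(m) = 3*m^2/2 + 3*m/2 + 7*sqrt(2)*m + 1/4 + 21*sqrt(2)/4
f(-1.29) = 0.99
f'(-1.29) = -4.53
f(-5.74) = 51.66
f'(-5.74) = -8.34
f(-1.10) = 0.26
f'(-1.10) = -3.05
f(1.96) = 43.18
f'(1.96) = 35.78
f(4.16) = 169.03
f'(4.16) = 81.05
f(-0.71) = -0.28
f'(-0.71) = 0.34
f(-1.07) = 0.18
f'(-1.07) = -2.81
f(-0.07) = 1.97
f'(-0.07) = 6.88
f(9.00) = 897.73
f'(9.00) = 231.77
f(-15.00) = -517.70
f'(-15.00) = 174.18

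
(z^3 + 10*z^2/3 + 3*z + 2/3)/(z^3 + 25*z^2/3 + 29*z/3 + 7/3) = (z + 2)/(z + 7)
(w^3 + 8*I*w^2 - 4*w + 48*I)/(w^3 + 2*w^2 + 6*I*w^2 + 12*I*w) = (w^2 + 2*I*w + 8)/(w*(w + 2))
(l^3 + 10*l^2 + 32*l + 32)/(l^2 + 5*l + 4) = (l^2 + 6*l + 8)/(l + 1)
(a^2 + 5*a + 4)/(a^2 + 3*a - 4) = (a + 1)/(a - 1)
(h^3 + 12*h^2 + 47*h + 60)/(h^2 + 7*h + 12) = h + 5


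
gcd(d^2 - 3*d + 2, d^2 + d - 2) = d - 1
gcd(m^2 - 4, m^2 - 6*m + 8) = m - 2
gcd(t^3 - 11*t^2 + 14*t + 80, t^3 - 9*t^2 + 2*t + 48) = t^2 - 6*t - 16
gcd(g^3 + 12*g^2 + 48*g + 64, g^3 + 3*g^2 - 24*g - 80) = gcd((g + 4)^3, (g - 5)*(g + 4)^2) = g^2 + 8*g + 16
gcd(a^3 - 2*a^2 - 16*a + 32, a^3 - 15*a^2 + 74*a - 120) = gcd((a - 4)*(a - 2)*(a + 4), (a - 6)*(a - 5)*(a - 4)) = a - 4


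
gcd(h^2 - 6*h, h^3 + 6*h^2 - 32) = 1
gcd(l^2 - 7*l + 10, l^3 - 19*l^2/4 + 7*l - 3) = l - 2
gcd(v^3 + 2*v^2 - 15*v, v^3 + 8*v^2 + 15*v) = v^2 + 5*v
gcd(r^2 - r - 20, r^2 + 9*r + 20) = r + 4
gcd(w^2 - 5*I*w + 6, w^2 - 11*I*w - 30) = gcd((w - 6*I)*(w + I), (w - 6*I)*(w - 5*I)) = w - 6*I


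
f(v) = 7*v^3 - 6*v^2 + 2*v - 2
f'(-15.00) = 4907.00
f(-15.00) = -25007.00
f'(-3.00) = 227.00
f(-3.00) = -251.00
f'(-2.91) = 214.75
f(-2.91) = -231.12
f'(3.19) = 177.42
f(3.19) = 170.56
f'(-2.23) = 133.19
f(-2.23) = -113.92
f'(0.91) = 8.47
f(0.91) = 0.13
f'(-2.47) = 159.76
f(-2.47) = -149.03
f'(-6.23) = 891.83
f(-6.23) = -1939.97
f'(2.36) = 90.64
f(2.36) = 61.31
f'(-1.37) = 57.85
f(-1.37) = -34.00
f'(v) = 21*v^2 - 12*v + 2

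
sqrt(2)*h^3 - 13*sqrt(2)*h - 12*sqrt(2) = (h - 4)*(h + 3)*(sqrt(2)*h + sqrt(2))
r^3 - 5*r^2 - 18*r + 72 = (r - 6)*(r - 3)*(r + 4)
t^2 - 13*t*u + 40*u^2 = (t - 8*u)*(t - 5*u)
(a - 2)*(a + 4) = a^2 + 2*a - 8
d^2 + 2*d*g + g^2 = (d + g)^2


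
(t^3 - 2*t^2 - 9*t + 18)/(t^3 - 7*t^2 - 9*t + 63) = (t - 2)/(t - 7)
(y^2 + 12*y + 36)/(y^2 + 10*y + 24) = (y + 6)/(y + 4)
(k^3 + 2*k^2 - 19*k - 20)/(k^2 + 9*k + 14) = (k^3 + 2*k^2 - 19*k - 20)/(k^2 + 9*k + 14)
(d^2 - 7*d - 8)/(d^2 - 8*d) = (d + 1)/d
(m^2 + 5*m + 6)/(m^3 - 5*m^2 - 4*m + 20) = (m + 3)/(m^2 - 7*m + 10)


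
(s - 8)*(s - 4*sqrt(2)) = s^2 - 8*s - 4*sqrt(2)*s + 32*sqrt(2)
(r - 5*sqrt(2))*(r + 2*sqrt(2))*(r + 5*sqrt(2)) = r^3 + 2*sqrt(2)*r^2 - 50*r - 100*sqrt(2)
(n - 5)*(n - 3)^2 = n^3 - 11*n^2 + 39*n - 45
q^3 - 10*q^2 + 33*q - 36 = (q - 4)*(q - 3)^2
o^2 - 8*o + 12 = (o - 6)*(o - 2)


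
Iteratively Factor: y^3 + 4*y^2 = (y + 4)*(y^2) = y*(y + 4)*(y)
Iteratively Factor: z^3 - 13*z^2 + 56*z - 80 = (z - 5)*(z^2 - 8*z + 16) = (z - 5)*(z - 4)*(z - 4)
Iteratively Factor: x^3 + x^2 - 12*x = (x - 3)*(x^2 + 4*x) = (x - 3)*(x + 4)*(x)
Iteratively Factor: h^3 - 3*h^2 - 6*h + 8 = (h + 2)*(h^2 - 5*h + 4) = (h - 1)*(h + 2)*(h - 4)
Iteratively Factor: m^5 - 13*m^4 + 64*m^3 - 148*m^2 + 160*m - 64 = (m - 2)*(m^4 - 11*m^3 + 42*m^2 - 64*m + 32) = (m - 4)*(m - 2)*(m^3 - 7*m^2 + 14*m - 8) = (m - 4)^2*(m - 2)*(m^2 - 3*m + 2) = (m - 4)^2*(m - 2)^2*(m - 1)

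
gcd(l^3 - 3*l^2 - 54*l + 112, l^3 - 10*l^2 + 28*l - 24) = l - 2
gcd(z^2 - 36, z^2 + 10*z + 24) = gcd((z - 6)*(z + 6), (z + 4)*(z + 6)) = z + 6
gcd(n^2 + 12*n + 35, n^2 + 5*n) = n + 5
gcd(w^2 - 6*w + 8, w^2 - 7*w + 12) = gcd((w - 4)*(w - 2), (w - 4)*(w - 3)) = w - 4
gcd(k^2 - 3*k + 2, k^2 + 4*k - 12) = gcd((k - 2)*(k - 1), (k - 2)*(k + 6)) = k - 2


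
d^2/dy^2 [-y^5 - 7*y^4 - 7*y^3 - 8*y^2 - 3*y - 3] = -20*y^3 - 84*y^2 - 42*y - 16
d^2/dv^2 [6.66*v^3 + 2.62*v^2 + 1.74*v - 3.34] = 39.96*v + 5.24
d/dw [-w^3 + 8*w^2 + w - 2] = -3*w^2 + 16*w + 1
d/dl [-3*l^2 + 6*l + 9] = 6 - 6*l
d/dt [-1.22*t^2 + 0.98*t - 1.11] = 0.98 - 2.44*t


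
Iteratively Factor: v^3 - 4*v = (v)*(v^2 - 4) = v*(v + 2)*(v - 2)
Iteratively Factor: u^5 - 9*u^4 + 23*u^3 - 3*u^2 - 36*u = (u - 3)*(u^4 - 6*u^3 + 5*u^2 + 12*u) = (u - 4)*(u - 3)*(u^3 - 2*u^2 - 3*u) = u*(u - 4)*(u - 3)*(u^2 - 2*u - 3) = u*(u - 4)*(u - 3)*(u + 1)*(u - 3)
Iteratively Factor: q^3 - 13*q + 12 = (q + 4)*(q^2 - 4*q + 3) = (q - 3)*(q + 4)*(q - 1)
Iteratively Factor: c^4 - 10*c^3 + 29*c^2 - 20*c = (c - 5)*(c^3 - 5*c^2 + 4*c) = (c - 5)*(c - 1)*(c^2 - 4*c) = c*(c - 5)*(c - 1)*(c - 4)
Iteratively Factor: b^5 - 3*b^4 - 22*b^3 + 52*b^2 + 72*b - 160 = (b - 2)*(b^4 - b^3 - 24*b^2 + 4*b + 80) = (b - 2)*(b + 2)*(b^3 - 3*b^2 - 18*b + 40) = (b - 2)*(b + 2)*(b + 4)*(b^2 - 7*b + 10) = (b - 5)*(b - 2)*(b + 2)*(b + 4)*(b - 2)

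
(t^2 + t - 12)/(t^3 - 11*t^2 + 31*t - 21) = (t + 4)/(t^2 - 8*t + 7)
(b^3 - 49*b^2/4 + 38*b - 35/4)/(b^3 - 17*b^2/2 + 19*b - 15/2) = (4*b^2 - 29*b + 7)/(2*(2*b^2 - 7*b + 3))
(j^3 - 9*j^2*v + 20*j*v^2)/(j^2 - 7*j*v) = (j^2 - 9*j*v + 20*v^2)/(j - 7*v)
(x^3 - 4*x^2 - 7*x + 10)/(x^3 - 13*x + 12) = (x^2 - 3*x - 10)/(x^2 + x - 12)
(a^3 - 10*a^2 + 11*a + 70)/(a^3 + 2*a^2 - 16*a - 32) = (a^2 - 12*a + 35)/(a^2 - 16)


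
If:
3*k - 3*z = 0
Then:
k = z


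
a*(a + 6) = a^2 + 6*a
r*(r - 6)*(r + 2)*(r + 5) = r^4 + r^3 - 32*r^2 - 60*r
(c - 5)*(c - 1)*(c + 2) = c^3 - 4*c^2 - 7*c + 10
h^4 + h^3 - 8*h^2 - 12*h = h*(h - 3)*(h + 2)^2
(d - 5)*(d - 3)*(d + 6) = d^3 - 2*d^2 - 33*d + 90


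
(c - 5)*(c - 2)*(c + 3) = c^3 - 4*c^2 - 11*c + 30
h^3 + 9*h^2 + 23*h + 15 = (h + 1)*(h + 3)*(h + 5)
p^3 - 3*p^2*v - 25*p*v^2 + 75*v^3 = (p - 5*v)*(p - 3*v)*(p + 5*v)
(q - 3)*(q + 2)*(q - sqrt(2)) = q^3 - sqrt(2)*q^2 - q^2 - 6*q + sqrt(2)*q + 6*sqrt(2)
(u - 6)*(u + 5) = u^2 - u - 30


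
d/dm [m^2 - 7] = 2*m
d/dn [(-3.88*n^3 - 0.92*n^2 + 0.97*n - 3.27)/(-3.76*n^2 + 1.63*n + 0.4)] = (14.5888*n^4 - 12.6488*n^3 - 2.5084*n^2 - 25.3264*n + 5.7181)/(14.1376*n^4 - 12.2576*n^3 - 0.3511*n^2 + 1.304*n + 0.16)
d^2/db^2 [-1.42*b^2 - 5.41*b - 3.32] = -2.84000000000000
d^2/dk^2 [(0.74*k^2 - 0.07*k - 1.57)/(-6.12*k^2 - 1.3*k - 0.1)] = (2.8421709430404e-14*k^4 + 17.018496*k^3 + 355.537728*k^2 + 74.68848*k + 3.35192)/(229.220928*k^6 + 146.07216*k^5 + 42.26472*k^4 + 6.9706*k^3 + 0.6906*k^2 + 0.039*k + 0.001)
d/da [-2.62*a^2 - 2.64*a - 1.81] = -5.24*a - 2.64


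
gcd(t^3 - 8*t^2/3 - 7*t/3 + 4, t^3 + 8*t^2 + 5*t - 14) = t - 1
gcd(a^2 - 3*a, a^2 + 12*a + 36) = 1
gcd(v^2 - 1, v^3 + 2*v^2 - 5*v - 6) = v + 1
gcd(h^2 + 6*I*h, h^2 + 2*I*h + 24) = h + 6*I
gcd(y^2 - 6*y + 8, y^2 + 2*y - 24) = y - 4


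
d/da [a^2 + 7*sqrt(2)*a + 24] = 2*a + 7*sqrt(2)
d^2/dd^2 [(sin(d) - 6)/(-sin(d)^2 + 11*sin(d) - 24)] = (sin(d)^5 - 13*sin(d)^4 + 52*sin(d)^3 + 150*sin(d)^2 - 1260*sin(d) + 636)/(sin(d)^2 - 11*sin(d) + 24)^3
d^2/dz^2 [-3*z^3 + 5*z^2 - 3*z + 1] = 10 - 18*z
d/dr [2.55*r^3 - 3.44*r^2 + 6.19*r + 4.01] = 7.65*r^2 - 6.88*r + 6.19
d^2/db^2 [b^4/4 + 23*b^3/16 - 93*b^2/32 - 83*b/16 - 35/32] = 3*b^2 + 69*b/8 - 93/16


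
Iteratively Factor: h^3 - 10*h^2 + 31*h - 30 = (h - 5)*(h^2 - 5*h + 6) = (h - 5)*(h - 2)*(h - 3)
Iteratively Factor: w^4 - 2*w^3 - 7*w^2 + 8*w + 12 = (w - 2)*(w^3 - 7*w - 6) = (w - 2)*(w + 1)*(w^2 - w - 6) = (w - 2)*(w + 1)*(w + 2)*(w - 3)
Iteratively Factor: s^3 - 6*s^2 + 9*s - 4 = (s - 4)*(s^2 - 2*s + 1) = (s - 4)*(s - 1)*(s - 1)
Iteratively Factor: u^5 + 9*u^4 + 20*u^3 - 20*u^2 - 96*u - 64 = (u + 4)*(u^4 + 5*u^3 - 20*u - 16) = (u + 4)^2*(u^3 + u^2 - 4*u - 4) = (u - 2)*(u + 4)^2*(u^2 + 3*u + 2) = (u - 2)*(u + 2)*(u + 4)^2*(u + 1)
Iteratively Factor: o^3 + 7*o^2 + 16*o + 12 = (o + 3)*(o^2 + 4*o + 4) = (o + 2)*(o + 3)*(o + 2)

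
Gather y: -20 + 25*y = 25*y - 20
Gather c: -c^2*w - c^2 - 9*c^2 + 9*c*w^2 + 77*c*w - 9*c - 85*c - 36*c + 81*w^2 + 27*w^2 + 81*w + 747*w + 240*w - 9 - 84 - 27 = c^2*(-w - 10) + c*(9*w^2 + 77*w - 130) + 108*w^2 + 1068*w - 120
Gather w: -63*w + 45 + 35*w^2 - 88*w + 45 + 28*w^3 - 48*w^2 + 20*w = 28*w^3 - 13*w^2 - 131*w + 90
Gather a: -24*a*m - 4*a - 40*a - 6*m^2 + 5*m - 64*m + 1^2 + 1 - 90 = a*(-24*m - 44) - 6*m^2 - 59*m - 88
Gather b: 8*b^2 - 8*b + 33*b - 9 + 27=8*b^2 + 25*b + 18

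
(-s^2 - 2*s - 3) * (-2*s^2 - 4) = 2*s^4 + 4*s^3 + 10*s^2 + 8*s + 12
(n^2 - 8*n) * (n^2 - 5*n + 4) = n^4 - 13*n^3 + 44*n^2 - 32*n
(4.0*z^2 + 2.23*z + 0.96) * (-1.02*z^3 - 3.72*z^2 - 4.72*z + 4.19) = -4.08*z^5 - 17.1546*z^4 - 28.1548*z^3 + 2.6632*z^2 + 4.8125*z + 4.0224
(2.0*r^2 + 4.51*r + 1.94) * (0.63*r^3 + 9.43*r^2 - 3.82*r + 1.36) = 1.26*r^5 + 21.7013*r^4 + 36.1115*r^3 + 3.786*r^2 - 1.2772*r + 2.6384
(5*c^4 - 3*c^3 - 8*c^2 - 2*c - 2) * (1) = 5*c^4 - 3*c^3 - 8*c^2 - 2*c - 2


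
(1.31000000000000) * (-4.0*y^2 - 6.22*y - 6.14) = -5.24*y^2 - 8.1482*y - 8.0434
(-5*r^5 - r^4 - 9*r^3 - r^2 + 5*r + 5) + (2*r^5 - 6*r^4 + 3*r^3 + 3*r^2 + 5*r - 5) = -3*r^5 - 7*r^4 - 6*r^3 + 2*r^2 + 10*r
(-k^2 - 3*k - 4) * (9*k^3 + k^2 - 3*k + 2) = -9*k^5 - 28*k^4 - 36*k^3 + 3*k^2 + 6*k - 8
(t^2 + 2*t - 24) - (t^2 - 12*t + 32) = 14*t - 56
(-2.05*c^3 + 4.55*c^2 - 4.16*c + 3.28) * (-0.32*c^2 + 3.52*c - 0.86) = 0.656*c^5 - 8.672*c^4 + 19.1102*c^3 - 19.6058*c^2 + 15.1232*c - 2.8208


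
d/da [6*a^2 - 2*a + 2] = 12*a - 2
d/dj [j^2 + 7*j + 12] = 2*j + 7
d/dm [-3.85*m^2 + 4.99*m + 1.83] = 4.99 - 7.7*m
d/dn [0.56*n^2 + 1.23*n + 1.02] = 1.12*n + 1.23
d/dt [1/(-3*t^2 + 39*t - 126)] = (2*t - 13)/(3*(t^2 - 13*t + 42)^2)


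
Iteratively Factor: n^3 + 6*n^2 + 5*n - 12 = (n - 1)*(n^2 + 7*n + 12) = (n - 1)*(n + 4)*(n + 3)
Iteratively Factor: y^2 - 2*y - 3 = (y + 1)*(y - 3)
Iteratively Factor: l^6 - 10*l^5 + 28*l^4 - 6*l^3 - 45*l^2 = (l)*(l^5 - 10*l^4 + 28*l^3 - 6*l^2 - 45*l) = l^2*(l^4 - 10*l^3 + 28*l^2 - 6*l - 45) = l^2*(l - 3)*(l^3 - 7*l^2 + 7*l + 15) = l^2*(l - 3)^2*(l^2 - 4*l - 5) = l^2*(l - 3)^2*(l + 1)*(l - 5)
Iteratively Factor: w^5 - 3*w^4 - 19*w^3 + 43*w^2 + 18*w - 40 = (w + 4)*(w^4 - 7*w^3 + 9*w^2 + 7*w - 10) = (w - 1)*(w + 4)*(w^3 - 6*w^2 + 3*w + 10) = (w - 5)*(w - 1)*(w + 4)*(w^2 - w - 2) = (w - 5)*(w - 2)*(w - 1)*(w + 4)*(w + 1)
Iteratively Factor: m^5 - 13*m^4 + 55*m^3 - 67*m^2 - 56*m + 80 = (m - 1)*(m^4 - 12*m^3 + 43*m^2 - 24*m - 80) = (m - 4)*(m - 1)*(m^3 - 8*m^2 + 11*m + 20) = (m - 4)^2*(m - 1)*(m^2 - 4*m - 5) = (m - 4)^2*(m - 1)*(m + 1)*(m - 5)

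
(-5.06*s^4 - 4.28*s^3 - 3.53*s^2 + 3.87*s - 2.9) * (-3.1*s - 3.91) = 15.686*s^5 + 33.0526*s^4 + 27.6778*s^3 + 1.8053*s^2 - 6.1417*s + 11.339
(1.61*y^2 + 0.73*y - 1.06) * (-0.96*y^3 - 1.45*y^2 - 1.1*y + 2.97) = -1.5456*y^5 - 3.0353*y^4 - 1.8119*y^3 + 5.5157*y^2 + 3.3341*y - 3.1482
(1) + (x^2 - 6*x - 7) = x^2 - 6*x - 6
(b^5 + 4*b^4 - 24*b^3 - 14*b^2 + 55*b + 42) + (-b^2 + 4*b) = b^5 + 4*b^4 - 24*b^3 - 15*b^2 + 59*b + 42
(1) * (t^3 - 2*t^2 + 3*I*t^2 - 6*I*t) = t^3 - 2*t^2 + 3*I*t^2 - 6*I*t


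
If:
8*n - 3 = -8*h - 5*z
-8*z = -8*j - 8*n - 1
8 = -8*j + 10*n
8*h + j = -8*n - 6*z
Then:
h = 217/128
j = -157/112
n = -9/28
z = -179/112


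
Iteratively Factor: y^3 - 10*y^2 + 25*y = (y)*(y^2 - 10*y + 25) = y*(y - 5)*(y - 5)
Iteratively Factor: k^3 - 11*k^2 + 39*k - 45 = (k - 5)*(k^2 - 6*k + 9) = (k - 5)*(k - 3)*(k - 3)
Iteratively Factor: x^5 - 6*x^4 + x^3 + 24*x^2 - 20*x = (x - 2)*(x^4 - 4*x^3 - 7*x^2 + 10*x) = (x - 2)*(x - 1)*(x^3 - 3*x^2 - 10*x) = (x - 5)*(x - 2)*(x - 1)*(x^2 + 2*x) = x*(x - 5)*(x - 2)*(x - 1)*(x + 2)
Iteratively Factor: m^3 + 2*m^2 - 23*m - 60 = (m + 3)*(m^2 - m - 20) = (m - 5)*(m + 3)*(m + 4)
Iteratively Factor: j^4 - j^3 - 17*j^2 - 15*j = (j + 3)*(j^3 - 4*j^2 - 5*j) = (j - 5)*(j + 3)*(j^2 + j) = j*(j - 5)*(j + 3)*(j + 1)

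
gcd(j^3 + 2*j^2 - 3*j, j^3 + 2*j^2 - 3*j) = j^3 + 2*j^2 - 3*j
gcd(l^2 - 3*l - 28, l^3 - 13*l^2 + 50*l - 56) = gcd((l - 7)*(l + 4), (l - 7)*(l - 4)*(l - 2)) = l - 7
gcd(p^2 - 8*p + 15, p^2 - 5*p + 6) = p - 3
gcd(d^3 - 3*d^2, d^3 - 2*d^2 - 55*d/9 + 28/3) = d - 3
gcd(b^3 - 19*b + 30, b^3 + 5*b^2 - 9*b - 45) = b^2 + 2*b - 15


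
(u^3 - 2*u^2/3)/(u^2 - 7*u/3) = u*(3*u - 2)/(3*u - 7)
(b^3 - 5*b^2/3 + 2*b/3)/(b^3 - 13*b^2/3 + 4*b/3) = (3*b^2 - 5*b + 2)/(3*b^2 - 13*b + 4)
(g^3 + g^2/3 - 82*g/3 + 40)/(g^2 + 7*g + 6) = (3*g^2 - 17*g + 20)/(3*(g + 1))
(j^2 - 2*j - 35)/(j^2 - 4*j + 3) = (j^2 - 2*j - 35)/(j^2 - 4*j + 3)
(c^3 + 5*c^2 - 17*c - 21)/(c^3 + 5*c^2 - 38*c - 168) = (c^2 - 2*c - 3)/(c^2 - 2*c - 24)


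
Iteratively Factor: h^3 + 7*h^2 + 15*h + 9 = (h + 3)*(h^2 + 4*h + 3) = (h + 3)^2*(h + 1)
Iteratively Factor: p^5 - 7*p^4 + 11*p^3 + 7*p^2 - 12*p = (p - 1)*(p^4 - 6*p^3 + 5*p^2 + 12*p) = (p - 4)*(p - 1)*(p^3 - 2*p^2 - 3*p) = p*(p - 4)*(p - 1)*(p^2 - 2*p - 3) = p*(p - 4)*(p - 1)*(p + 1)*(p - 3)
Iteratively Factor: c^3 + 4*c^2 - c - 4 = (c + 4)*(c^2 - 1) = (c - 1)*(c + 4)*(c + 1)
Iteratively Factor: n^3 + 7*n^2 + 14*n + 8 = (n + 4)*(n^2 + 3*n + 2) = (n + 2)*(n + 4)*(n + 1)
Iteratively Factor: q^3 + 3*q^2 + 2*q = (q)*(q^2 + 3*q + 2) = q*(q + 2)*(q + 1)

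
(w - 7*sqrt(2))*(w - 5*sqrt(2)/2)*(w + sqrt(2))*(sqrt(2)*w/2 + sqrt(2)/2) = sqrt(2)*w^4/2 - 17*w^3/2 + sqrt(2)*w^3/2 - 17*w^2/2 + 8*sqrt(2)*w^2 + 8*sqrt(2)*w + 35*w + 35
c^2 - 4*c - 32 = (c - 8)*(c + 4)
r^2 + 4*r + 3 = (r + 1)*(r + 3)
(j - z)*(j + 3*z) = j^2 + 2*j*z - 3*z^2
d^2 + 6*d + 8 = (d + 2)*(d + 4)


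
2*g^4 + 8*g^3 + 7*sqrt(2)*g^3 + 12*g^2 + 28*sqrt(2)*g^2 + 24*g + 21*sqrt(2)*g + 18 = (g + 3)*(g + 3*sqrt(2))*(sqrt(2)*g + 1)*(sqrt(2)*g + sqrt(2))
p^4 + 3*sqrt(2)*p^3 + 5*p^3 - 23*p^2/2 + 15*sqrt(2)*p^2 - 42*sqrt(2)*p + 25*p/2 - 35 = (p - 2)*(p + 7)*(p + sqrt(2)/2)*(p + 5*sqrt(2)/2)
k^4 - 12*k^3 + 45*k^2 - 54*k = k*(k - 6)*(k - 3)^2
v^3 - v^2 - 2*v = v*(v - 2)*(v + 1)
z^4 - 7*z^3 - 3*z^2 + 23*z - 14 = (z - 7)*(z - 1)^2*(z + 2)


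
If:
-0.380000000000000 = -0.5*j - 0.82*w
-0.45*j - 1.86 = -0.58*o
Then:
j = 0.76 - 1.64*w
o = 3.79655172413793 - 1.27241379310345*w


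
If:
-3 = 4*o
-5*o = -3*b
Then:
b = -5/4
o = -3/4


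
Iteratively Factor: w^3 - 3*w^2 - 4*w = (w + 1)*(w^2 - 4*w) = w*(w + 1)*(w - 4)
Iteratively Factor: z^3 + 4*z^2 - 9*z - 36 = (z + 4)*(z^2 - 9) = (z - 3)*(z + 4)*(z + 3)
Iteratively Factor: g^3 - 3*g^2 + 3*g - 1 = (g - 1)*(g^2 - 2*g + 1) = (g - 1)^2*(g - 1)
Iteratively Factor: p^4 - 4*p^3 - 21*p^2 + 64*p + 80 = (p + 4)*(p^3 - 8*p^2 + 11*p + 20) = (p - 5)*(p + 4)*(p^2 - 3*p - 4) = (p - 5)*(p + 1)*(p + 4)*(p - 4)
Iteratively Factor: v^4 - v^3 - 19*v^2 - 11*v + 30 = (v + 3)*(v^3 - 4*v^2 - 7*v + 10) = (v + 2)*(v + 3)*(v^2 - 6*v + 5) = (v - 1)*(v + 2)*(v + 3)*(v - 5)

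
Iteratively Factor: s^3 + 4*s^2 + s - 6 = (s + 2)*(s^2 + 2*s - 3) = (s + 2)*(s + 3)*(s - 1)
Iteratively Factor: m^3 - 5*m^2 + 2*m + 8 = (m - 4)*(m^2 - m - 2) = (m - 4)*(m + 1)*(m - 2)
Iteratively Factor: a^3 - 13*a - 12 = (a + 3)*(a^2 - 3*a - 4) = (a + 1)*(a + 3)*(a - 4)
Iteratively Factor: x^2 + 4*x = (x)*(x + 4)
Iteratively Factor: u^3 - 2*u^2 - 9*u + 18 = (u - 3)*(u^2 + u - 6) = (u - 3)*(u - 2)*(u + 3)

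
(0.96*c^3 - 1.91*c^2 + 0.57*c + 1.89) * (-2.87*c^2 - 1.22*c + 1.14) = -2.7552*c^5 + 4.3105*c^4 + 1.7887*c^3 - 8.2971*c^2 - 1.656*c + 2.1546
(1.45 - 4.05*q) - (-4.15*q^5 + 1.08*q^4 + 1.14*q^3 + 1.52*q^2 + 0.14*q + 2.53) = 4.15*q^5 - 1.08*q^4 - 1.14*q^3 - 1.52*q^2 - 4.19*q - 1.08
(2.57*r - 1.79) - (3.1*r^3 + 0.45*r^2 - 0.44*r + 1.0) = -3.1*r^3 - 0.45*r^2 + 3.01*r - 2.79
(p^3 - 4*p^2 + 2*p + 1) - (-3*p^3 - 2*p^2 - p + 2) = 4*p^3 - 2*p^2 + 3*p - 1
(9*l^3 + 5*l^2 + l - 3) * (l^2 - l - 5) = 9*l^5 - 4*l^4 - 49*l^3 - 29*l^2 - 2*l + 15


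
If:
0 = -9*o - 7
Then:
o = -7/9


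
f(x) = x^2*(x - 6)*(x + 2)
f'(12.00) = 4896.00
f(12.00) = 12096.00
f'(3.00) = -72.00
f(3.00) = -135.00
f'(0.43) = -12.22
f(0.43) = -2.50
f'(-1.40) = -0.90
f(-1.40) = -8.70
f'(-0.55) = 8.90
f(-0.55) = -2.87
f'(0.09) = -2.25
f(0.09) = -0.10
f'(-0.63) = 9.36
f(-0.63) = -3.61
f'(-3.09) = -158.43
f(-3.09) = 94.60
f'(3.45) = -61.38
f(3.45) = -165.41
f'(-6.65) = -1547.39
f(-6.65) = 2601.28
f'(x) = x^2*(x - 6) + x^2*(x + 2) + 2*x*(x - 6)*(x + 2) = 4*x*(x^2 - 3*x - 6)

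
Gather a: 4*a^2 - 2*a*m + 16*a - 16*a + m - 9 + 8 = 4*a^2 - 2*a*m + m - 1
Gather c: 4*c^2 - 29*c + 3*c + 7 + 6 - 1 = 4*c^2 - 26*c + 12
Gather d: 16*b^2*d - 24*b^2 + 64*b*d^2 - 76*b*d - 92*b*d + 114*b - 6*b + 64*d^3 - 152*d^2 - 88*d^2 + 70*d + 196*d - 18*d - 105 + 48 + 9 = -24*b^2 + 108*b + 64*d^3 + d^2*(64*b - 240) + d*(16*b^2 - 168*b + 248) - 48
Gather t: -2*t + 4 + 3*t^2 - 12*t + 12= 3*t^2 - 14*t + 16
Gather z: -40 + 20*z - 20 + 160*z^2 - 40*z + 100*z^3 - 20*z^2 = 100*z^3 + 140*z^2 - 20*z - 60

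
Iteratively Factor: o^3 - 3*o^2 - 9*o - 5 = (o + 1)*(o^2 - 4*o - 5) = (o + 1)^2*(o - 5)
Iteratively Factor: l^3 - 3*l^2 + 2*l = (l - 2)*(l^2 - l) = (l - 2)*(l - 1)*(l)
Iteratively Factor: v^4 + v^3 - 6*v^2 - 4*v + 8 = (v - 1)*(v^3 + 2*v^2 - 4*v - 8) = (v - 1)*(v + 2)*(v^2 - 4) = (v - 1)*(v + 2)^2*(v - 2)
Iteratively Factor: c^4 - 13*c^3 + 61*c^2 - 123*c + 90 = (c - 2)*(c^3 - 11*c^2 + 39*c - 45) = (c - 3)*(c - 2)*(c^2 - 8*c + 15) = (c - 3)^2*(c - 2)*(c - 5)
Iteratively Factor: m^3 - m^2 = (m)*(m^2 - m) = m*(m - 1)*(m)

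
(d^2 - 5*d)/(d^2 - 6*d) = (d - 5)/(d - 6)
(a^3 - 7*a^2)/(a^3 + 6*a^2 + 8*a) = a*(a - 7)/(a^2 + 6*a + 8)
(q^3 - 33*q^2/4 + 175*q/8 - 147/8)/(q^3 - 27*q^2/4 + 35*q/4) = (2*q^2 - 13*q + 21)/(2*q*(q - 5))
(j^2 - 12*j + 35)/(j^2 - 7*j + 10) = (j - 7)/(j - 2)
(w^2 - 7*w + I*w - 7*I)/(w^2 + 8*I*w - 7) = (w - 7)/(w + 7*I)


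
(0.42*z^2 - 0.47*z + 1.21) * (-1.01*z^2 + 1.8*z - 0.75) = -0.4242*z^4 + 1.2307*z^3 - 2.3831*z^2 + 2.5305*z - 0.9075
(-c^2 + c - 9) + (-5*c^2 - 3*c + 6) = -6*c^2 - 2*c - 3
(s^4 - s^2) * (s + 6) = s^5 + 6*s^4 - s^3 - 6*s^2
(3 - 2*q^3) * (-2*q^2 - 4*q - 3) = 4*q^5 + 8*q^4 + 6*q^3 - 6*q^2 - 12*q - 9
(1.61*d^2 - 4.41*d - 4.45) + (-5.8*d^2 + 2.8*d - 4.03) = -4.19*d^2 - 1.61*d - 8.48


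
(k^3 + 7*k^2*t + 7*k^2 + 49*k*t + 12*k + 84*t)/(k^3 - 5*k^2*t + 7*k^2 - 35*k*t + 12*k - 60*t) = (-k - 7*t)/(-k + 5*t)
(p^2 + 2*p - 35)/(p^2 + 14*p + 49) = (p - 5)/(p + 7)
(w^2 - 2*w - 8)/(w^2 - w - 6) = (w - 4)/(w - 3)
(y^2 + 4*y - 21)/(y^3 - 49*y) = (y - 3)/(y*(y - 7))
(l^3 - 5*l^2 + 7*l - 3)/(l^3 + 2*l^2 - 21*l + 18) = (l - 1)/(l + 6)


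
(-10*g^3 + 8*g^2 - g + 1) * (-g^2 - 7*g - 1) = 10*g^5 + 62*g^4 - 45*g^3 - 2*g^2 - 6*g - 1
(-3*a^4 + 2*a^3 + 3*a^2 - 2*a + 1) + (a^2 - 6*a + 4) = -3*a^4 + 2*a^3 + 4*a^2 - 8*a + 5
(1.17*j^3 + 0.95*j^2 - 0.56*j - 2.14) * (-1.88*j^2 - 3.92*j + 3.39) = -2.1996*j^5 - 6.3724*j^4 + 1.2951*j^3 + 9.4389*j^2 + 6.4904*j - 7.2546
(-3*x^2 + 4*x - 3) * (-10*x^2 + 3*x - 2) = 30*x^4 - 49*x^3 + 48*x^2 - 17*x + 6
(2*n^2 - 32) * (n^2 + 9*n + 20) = 2*n^4 + 18*n^3 + 8*n^2 - 288*n - 640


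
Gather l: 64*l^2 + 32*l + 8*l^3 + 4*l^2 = 8*l^3 + 68*l^2 + 32*l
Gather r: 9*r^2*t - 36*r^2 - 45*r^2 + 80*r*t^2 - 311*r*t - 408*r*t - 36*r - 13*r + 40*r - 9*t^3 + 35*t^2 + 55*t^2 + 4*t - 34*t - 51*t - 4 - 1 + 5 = r^2*(9*t - 81) + r*(80*t^2 - 719*t - 9) - 9*t^3 + 90*t^2 - 81*t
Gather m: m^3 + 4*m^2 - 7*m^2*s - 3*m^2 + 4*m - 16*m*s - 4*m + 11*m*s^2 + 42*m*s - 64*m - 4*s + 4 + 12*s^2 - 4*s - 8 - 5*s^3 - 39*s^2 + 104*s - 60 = m^3 + m^2*(1 - 7*s) + m*(11*s^2 + 26*s - 64) - 5*s^3 - 27*s^2 + 96*s - 64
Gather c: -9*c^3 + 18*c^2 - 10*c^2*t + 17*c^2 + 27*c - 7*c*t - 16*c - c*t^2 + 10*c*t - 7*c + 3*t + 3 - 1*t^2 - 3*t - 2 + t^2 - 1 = -9*c^3 + c^2*(35 - 10*t) + c*(-t^2 + 3*t + 4)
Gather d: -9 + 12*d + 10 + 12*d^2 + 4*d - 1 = 12*d^2 + 16*d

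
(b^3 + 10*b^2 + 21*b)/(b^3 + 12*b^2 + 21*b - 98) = b*(b + 3)/(b^2 + 5*b - 14)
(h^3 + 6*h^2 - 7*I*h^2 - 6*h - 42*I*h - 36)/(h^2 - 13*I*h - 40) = (h^3 + h^2*(6 - 7*I) + h*(-6 - 42*I) - 36)/(h^2 - 13*I*h - 40)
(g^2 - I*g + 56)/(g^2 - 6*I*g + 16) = (g + 7*I)/(g + 2*I)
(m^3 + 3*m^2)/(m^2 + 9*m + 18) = m^2/(m + 6)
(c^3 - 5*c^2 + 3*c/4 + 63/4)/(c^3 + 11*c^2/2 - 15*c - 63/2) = (c - 7/2)/(c + 7)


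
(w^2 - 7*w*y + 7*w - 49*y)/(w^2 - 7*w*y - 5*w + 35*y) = (w + 7)/(w - 5)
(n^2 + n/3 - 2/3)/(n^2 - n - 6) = (-n^2 - n/3 + 2/3)/(-n^2 + n + 6)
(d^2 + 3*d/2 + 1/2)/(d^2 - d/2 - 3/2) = (2*d + 1)/(2*d - 3)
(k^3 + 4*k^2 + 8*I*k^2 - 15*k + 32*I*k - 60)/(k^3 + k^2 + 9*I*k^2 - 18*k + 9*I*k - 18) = (k^2 + k*(4 + 5*I) + 20*I)/(k^2 + k*(1 + 6*I) + 6*I)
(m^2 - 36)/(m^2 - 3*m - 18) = (m + 6)/(m + 3)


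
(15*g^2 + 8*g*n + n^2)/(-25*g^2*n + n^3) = (-3*g - n)/(n*(5*g - n))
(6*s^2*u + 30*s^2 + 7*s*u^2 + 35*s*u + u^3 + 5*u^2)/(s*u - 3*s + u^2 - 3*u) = (6*s*u + 30*s + u^2 + 5*u)/(u - 3)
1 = 1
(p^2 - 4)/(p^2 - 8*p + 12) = (p + 2)/(p - 6)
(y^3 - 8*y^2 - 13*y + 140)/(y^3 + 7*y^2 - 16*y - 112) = (y^2 - 12*y + 35)/(y^2 + 3*y - 28)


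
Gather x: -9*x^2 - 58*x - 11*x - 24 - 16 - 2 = -9*x^2 - 69*x - 42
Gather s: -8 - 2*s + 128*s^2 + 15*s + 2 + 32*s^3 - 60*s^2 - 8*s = 32*s^3 + 68*s^2 + 5*s - 6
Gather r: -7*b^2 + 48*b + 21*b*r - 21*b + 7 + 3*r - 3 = -7*b^2 + 27*b + r*(21*b + 3) + 4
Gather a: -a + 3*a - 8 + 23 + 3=2*a + 18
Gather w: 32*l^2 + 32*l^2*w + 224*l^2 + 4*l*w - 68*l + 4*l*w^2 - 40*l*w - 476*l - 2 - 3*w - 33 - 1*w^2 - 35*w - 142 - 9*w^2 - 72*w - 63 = 256*l^2 - 544*l + w^2*(4*l - 10) + w*(32*l^2 - 36*l - 110) - 240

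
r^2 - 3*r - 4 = (r - 4)*(r + 1)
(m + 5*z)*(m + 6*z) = m^2 + 11*m*z + 30*z^2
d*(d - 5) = d^2 - 5*d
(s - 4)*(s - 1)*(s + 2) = s^3 - 3*s^2 - 6*s + 8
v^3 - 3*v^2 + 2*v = v*(v - 2)*(v - 1)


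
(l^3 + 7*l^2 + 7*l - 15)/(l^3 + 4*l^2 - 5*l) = (l + 3)/l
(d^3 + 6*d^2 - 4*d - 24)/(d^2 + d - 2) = (d^2 + 4*d - 12)/(d - 1)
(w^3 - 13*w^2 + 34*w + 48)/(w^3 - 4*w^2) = (w^3 - 13*w^2 + 34*w + 48)/(w^2*(w - 4))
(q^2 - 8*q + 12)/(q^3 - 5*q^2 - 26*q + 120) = (q - 2)/(q^2 + q - 20)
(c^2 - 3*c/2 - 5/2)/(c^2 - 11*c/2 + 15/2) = (c + 1)/(c - 3)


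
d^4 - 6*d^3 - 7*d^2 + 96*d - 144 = (d - 4)*(d - 3)^2*(d + 4)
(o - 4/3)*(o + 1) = o^2 - o/3 - 4/3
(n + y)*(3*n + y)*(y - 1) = 3*n^2*y - 3*n^2 + 4*n*y^2 - 4*n*y + y^3 - y^2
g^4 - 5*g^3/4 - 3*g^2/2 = g^2*(g - 2)*(g + 3/4)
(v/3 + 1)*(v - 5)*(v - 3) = v^3/3 - 5*v^2/3 - 3*v + 15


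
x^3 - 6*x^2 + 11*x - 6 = (x - 3)*(x - 2)*(x - 1)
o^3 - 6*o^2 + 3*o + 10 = (o - 5)*(o - 2)*(o + 1)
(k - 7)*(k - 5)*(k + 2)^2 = k^4 - 8*k^3 - 9*k^2 + 92*k + 140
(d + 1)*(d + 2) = d^2 + 3*d + 2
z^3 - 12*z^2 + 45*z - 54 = (z - 6)*(z - 3)^2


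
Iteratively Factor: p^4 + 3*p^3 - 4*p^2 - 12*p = (p + 3)*(p^3 - 4*p) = p*(p + 3)*(p^2 - 4) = p*(p - 2)*(p + 3)*(p + 2)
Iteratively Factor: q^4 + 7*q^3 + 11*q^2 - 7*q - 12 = (q - 1)*(q^3 + 8*q^2 + 19*q + 12) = (q - 1)*(q + 1)*(q^2 + 7*q + 12) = (q - 1)*(q + 1)*(q + 4)*(q + 3)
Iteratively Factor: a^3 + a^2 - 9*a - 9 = (a + 3)*(a^2 - 2*a - 3) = (a + 1)*(a + 3)*(a - 3)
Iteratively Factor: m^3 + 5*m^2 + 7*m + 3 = (m + 1)*(m^2 + 4*m + 3) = (m + 1)^2*(m + 3)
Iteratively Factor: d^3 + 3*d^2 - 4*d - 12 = (d - 2)*(d^2 + 5*d + 6) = (d - 2)*(d + 3)*(d + 2)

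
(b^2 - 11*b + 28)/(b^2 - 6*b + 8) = (b - 7)/(b - 2)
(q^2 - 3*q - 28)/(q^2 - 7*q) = (q + 4)/q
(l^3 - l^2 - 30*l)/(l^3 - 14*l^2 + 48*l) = (l + 5)/(l - 8)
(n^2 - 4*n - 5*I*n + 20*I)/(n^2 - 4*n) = (n - 5*I)/n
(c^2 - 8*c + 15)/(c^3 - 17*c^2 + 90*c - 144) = (c - 5)/(c^2 - 14*c + 48)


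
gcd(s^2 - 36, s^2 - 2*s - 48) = s + 6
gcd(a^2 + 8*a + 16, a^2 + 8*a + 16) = a^2 + 8*a + 16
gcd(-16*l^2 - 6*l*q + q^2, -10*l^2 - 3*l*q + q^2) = 2*l + q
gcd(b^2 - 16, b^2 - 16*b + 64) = 1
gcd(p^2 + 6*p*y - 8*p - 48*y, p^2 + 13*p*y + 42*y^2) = p + 6*y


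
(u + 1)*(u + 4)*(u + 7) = u^3 + 12*u^2 + 39*u + 28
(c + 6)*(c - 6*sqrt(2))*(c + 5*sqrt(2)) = c^3 - sqrt(2)*c^2 + 6*c^2 - 60*c - 6*sqrt(2)*c - 360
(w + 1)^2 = w^2 + 2*w + 1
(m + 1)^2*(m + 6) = m^3 + 8*m^2 + 13*m + 6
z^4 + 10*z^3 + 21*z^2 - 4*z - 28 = (z - 1)*(z + 2)^2*(z + 7)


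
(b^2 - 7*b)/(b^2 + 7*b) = (b - 7)/(b + 7)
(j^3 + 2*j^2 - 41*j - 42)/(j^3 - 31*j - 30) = (j + 7)/(j + 5)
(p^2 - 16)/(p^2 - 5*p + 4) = (p + 4)/(p - 1)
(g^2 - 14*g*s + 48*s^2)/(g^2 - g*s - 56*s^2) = (g - 6*s)/(g + 7*s)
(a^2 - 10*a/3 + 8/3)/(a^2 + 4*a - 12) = (a - 4/3)/(a + 6)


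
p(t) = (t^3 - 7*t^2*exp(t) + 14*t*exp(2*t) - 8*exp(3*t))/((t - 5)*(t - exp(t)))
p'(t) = (-7*t^2*exp(t) + 3*t^2 + 28*t*exp(2*t) - 14*t*exp(t) - 24*exp(3*t) + 14*exp(2*t))/((t - 5)*(t - exp(t))) + (exp(t) - 1)*(t^3 - 7*t^2*exp(t) + 14*t*exp(2*t) - 8*exp(3*t))/((t - 5)*(t - exp(t))^2) - (t^3 - 7*t^2*exp(t) + 14*t*exp(2*t) - 8*exp(3*t))/((t - 5)^2*(t - exp(t)))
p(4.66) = -253941.13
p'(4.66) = -1261490.48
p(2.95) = -1263.82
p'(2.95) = -3247.56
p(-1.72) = -0.75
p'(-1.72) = 0.21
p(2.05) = -132.67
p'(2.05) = -325.45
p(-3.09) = -1.29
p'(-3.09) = 0.53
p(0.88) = -8.38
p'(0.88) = -18.43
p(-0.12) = -1.36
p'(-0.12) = -1.76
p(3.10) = -1862.48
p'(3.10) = -4845.58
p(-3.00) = -1.24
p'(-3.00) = 0.52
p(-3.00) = -1.24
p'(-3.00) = 0.52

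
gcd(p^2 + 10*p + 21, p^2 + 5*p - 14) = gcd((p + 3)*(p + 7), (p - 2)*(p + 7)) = p + 7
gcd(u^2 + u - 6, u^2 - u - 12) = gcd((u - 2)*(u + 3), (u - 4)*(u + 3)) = u + 3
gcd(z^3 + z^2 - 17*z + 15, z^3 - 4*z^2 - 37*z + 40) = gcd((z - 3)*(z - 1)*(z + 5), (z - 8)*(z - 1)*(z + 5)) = z^2 + 4*z - 5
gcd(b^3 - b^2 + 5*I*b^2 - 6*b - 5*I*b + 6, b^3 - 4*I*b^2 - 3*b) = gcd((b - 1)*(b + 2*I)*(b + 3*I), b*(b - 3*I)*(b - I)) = 1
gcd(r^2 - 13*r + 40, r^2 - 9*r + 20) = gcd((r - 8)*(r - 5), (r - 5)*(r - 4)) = r - 5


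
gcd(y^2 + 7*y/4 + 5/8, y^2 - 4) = 1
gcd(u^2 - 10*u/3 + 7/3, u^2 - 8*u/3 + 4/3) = 1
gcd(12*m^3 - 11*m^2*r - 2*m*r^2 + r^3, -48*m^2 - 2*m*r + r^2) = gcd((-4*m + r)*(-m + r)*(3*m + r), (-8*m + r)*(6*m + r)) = 1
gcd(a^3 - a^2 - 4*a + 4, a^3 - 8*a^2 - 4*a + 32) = a^2 - 4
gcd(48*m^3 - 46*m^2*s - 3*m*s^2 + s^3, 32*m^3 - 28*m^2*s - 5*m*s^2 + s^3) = 8*m^2 - 9*m*s + s^2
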